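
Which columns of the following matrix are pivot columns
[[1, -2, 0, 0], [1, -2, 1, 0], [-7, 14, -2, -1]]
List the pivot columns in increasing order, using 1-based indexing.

1, 3, 4

ρ2 ← ρ2 − ρ1
  [  1  -2   0   0 ]
  [  0   0   1   0 ]
  [ -7  14  -2  -1 ]
ρ3 ← ρ3 + 7·ρ1
  [ 1  -2   0   0 ]
  [ 0   0   1   0 ]
  [ 0   0  -2  -1 ]
ρ3 ← ρ3 + 2·ρ2
  [ 1  -2  0   0 ]
  [ 0   0  1   0 ]
  [ 0   0  0  -1 ]
ρ3 ← -1·ρ3
  [ 1  -2  0  0 ]
  [ 0   0  1  0 ]
  [ 0   0  0  1 ]
Pivot columns are the columns containing a leading 1.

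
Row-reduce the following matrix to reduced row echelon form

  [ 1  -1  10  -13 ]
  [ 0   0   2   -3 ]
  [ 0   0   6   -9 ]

R2 -> 1/2·R2
R3 -> R3 − 6·R2
R1 -> R1 − 10·R2

[[1, -1, 0, 2], [0, 0, 1, -3/2], [0, 0, 0, 0]]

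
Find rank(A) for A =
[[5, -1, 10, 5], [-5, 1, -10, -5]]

rank = 1

R1 -> 1/5·R1
R2 -> R2 + 5·R1
The reduced form has 1 nonzero row.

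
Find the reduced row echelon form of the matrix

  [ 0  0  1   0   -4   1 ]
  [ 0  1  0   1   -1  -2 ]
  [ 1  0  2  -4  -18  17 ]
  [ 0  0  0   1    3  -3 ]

[[1, 0, 0, 0, 2, 3], [0, 1, 0, 0, -4, 1], [0, 0, 1, 0, -4, 1], [0, 0, 0, 1, 3, -3]]

r1 <-> r3
  [ 1  0  2  -4  -18  17 ]
  [ 0  1  0   1   -1  -2 ]
  [ 0  0  1   0   -4   1 ]
  [ 0  0  0   1    3  -3 ]
r2 := r2 − r4
  [ 1  0  2  -4  -18  17 ]
  [ 0  1  0   0   -4   1 ]
  [ 0  0  1   0   -4   1 ]
  [ 0  0  0   1    3  -3 ]
r1 := r1 + 4·r4
  [ 1  0  2  0  -6   5 ]
  [ 0  1  0  0  -4   1 ]
  [ 0  0  1  0  -4   1 ]
  [ 0  0  0  1   3  -3 ]
r1 := r1 − 2·r3
  [ 1  0  0  0   2   3 ]
  [ 0  1  0  0  -4   1 ]
  [ 0  0  1  0  -4   1 ]
  [ 0  0  0  1   3  -3 ]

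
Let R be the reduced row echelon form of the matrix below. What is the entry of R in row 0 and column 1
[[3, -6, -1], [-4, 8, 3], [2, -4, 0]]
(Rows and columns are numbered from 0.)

Multiply ρ1 by 1/3.
  [  1  -2  -1/3 ]
  [ -4   8     3 ]
  [  2  -4     0 ]
Add 4 times ρ1 to ρ2.
  [ 1  -2  -1/3 ]
  [ 0   0   5/3 ]
  [ 2  -4     0 ]
Subtract 2 times ρ1 from ρ3.
  [ 1  -2  -1/3 ]
  [ 0   0   5/3 ]
  [ 0   0   2/3 ]
Multiply ρ2 by 3/5.
  [ 1  -2  -1/3 ]
  [ 0   0     1 ]
  [ 0   0   2/3 ]
Subtract 2/3 times ρ2 from ρ3.
  [ 1  -2  -1/3 ]
  [ 0   0     1 ]
  [ 0   0     0 ]
Add 1/3 times ρ2 to ρ1.
  [ 1  -2  0 ]
  [ 0   0  1 ]
  [ 0   0  0 ]

-2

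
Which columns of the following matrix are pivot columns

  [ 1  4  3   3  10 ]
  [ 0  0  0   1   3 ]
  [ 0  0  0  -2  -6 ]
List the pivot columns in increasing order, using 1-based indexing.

ρ3 → ρ3 + 2·ρ2
  [ 1  4  3  3  10 ]
  [ 0  0  0  1   3 ]
  [ 0  0  0  0   0 ]
ρ1 → ρ1 − 3·ρ2
  [ 1  4  3  0  1 ]
  [ 0  0  0  1  3 ]
  [ 0  0  0  0  0 ]
Pivot columns are the columns containing a leading 1.

1, 4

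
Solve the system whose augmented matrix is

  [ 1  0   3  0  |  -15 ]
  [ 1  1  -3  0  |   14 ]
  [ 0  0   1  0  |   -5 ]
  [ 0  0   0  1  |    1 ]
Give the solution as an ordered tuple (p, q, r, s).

(0, -1, -5, 1)

Subtract R1 from R2.
  [ 1  0   3  0  |  -15 ]
  [ 0  1  -6  0  |   29 ]
  [ 0  0   1  0  |   -5 ]
  [ 0  0   0  1  |    1 ]
Add 6 times R3 to R2.
  [ 1  0  3  0  |  -15 ]
  [ 0  1  0  0  |   -1 ]
  [ 0  0  1  0  |   -5 ]
  [ 0  0  0  1  |    1 ]
Subtract 3 times R3 from R1.
  [ 1  0  0  0  |   0 ]
  [ 0  1  0  0  |  -1 ]
  [ 0  0  1  0  |  -5 ]
  [ 0  0  0  1  |   1 ]
Reading off the last column: p = 0, q = -1, r = -5, s = 1.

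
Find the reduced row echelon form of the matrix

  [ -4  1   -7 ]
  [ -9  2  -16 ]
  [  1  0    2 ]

[[1, 0, 2], [0, 1, 1], [0, 0, 0]]

R1 -> -1/4·R1
  [  1  -1/4  7/4 ]
  [ -9     2  -16 ]
  [  1     0    2 ]
R2 -> R2 + 9·R1
  [ 1  -1/4   7/4 ]
  [ 0  -1/4  -1/4 ]
  [ 1     0     2 ]
R3 -> R3 − R1
  [ 1  -1/4   7/4 ]
  [ 0  -1/4  -1/4 ]
  [ 0   1/4   1/4 ]
R2 -> -4·R2
  [ 1  -1/4  7/4 ]
  [ 0     1    1 ]
  [ 0   1/4  1/4 ]
R3 -> R3 − 1/4·R2
  [ 1  -1/4  7/4 ]
  [ 0     1    1 ]
  [ 0     0    0 ]
R1 -> R1 + 1/4·R2
  [ 1  0  2 ]
  [ 0  1  1 ]
  [ 0  0  0 ]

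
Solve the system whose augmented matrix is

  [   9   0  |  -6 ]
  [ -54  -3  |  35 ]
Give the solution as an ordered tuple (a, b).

(-2/3, 1/3)

R1 := 1/9·R1
  [   1   0  |  -2/3 ]
  [ -54  -3  |    35 ]
R2 := R2 + 54·R1
  [ 1   0  |  -2/3 ]
  [ 0  -3  |    -1 ]
R2 := -1/3·R2
  [ 1  0  |  -2/3 ]
  [ 0  1  |   1/3 ]
Reading off the last column: a = -2/3, b = 1/3.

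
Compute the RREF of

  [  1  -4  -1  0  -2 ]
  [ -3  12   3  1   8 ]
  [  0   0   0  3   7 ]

[[1, -4, -1, 0, 0], [0, 0, 0, 1, 0], [0, 0, 0, 0, 1]]

R2 → R2 + 3·R1
  [ 1  -4  -1  0  -2 ]
  [ 0   0   0  1   2 ]
  [ 0   0   0  3   7 ]
R3 → R3 − 3·R2
  [ 1  -4  -1  0  -2 ]
  [ 0   0   0  1   2 ]
  [ 0   0   0  0   1 ]
R2 → R2 − 2·R3
  [ 1  -4  -1  0  -2 ]
  [ 0   0   0  1   0 ]
  [ 0   0   0  0   1 ]
R1 → R1 + 2·R3
  [ 1  -4  -1  0  0 ]
  [ 0   0   0  1  0 ]
  [ 0   0   0  0  1 ]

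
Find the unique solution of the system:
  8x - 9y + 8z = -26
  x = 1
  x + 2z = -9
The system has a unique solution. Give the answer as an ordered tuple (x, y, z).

Form the augmented matrix and row-reduce:
  [ 8  -9  8  |  -26 ]
  [ 1   0  0  |    1 ]
  [ 1   0  2  |   -9 ]
Multiply r1 by 1/8.
  [ 1  -9/8  1  |  -13/4 ]
  [ 1     0  0  |      1 ]
  [ 1     0  2  |     -9 ]
Subtract r1 from r2.
  [ 1  -9/8   1  |  -13/4 ]
  [ 0   9/8  -1  |   17/4 ]
  [ 1     0   2  |     -9 ]
Subtract r1 from r3.
  [ 1  -9/8   1  |  -13/4 ]
  [ 0   9/8  -1  |   17/4 ]
  [ 0   9/8   1  |  -23/4 ]
Multiply r2 by 8/9.
  [ 1  -9/8     1  |  -13/4 ]
  [ 0     1  -8/9  |   34/9 ]
  [ 0   9/8     1  |  -23/4 ]
Subtract 9/8 times r2 from r3.
  [ 1  -9/8     1  |  -13/4 ]
  [ 0     1  -8/9  |   34/9 ]
  [ 0     0     2  |    -10 ]
Multiply r3 by 1/2.
  [ 1  -9/8     1  |  -13/4 ]
  [ 0     1  -8/9  |   34/9 ]
  [ 0     0     1  |     -5 ]
Add 8/9 times r3 to r2.
  [ 1  -9/8  1  |  -13/4 ]
  [ 0     1  0  |   -2/3 ]
  [ 0     0  1  |     -5 ]
Subtract r3 from r1.
  [ 1  -9/8  0  |   7/4 ]
  [ 0     1  0  |  -2/3 ]
  [ 0     0  1  |    -5 ]
Add 9/8 times r2 to r1.
  [ 1  0  0  |     1 ]
  [ 0  1  0  |  -2/3 ]
  [ 0  0  1  |    -5 ]
Reading off the last column: x = 1, y = -2/3, z = -5.

(1, -2/3, -5)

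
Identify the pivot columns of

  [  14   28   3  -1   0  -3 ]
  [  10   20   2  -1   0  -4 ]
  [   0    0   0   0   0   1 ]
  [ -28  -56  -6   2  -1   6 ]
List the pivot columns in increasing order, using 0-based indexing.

0, 2, 4, 5

Multiply r1 by 1/14.
  [   1    2  3/14  -1/14   0  -3/14 ]
  [  10   20     2     -1   0     -4 ]
  [   0    0     0      0   0      1 ]
  [ -28  -56    -6      2  -1      6 ]
Subtract 10 times r1 from r2.
  [   1    2  3/14  -1/14   0  -3/14 ]
  [   0    0  -1/7   -2/7   0  -13/7 ]
  [   0    0     0      0   0      1 ]
  [ -28  -56    -6      2  -1      6 ]
Add 28 times r1 to r4.
  [ 1  2  3/14  -1/14   0  -3/14 ]
  [ 0  0  -1/7   -2/7   0  -13/7 ]
  [ 0  0     0      0   0      1 ]
  [ 0  0     0      0  -1      0 ]
Multiply r2 by -7.
  [ 1  2  3/14  -1/14   0  -3/14 ]
  [ 0  0     1      2   0     13 ]
  [ 0  0     0      0   0      1 ]
  [ 0  0     0      0  -1      0 ]
Swap r3 and r4.
  [ 1  2  3/14  -1/14   0  -3/14 ]
  [ 0  0     1      2   0     13 ]
  [ 0  0     0      0  -1      0 ]
  [ 0  0     0      0   0      1 ]
Multiply r3 by -1.
  [ 1  2  3/14  -1/14  0  -3/14 ]
  [ 0  0     1      2  0     13 ]
  [ 0  0     0      0  1      0 ]
  [ 0  0     0      0  0      1 ]
Subtract 13 times r4 from r2.
  [ 1  2  3/14  -1/14  0  -3/14 ]
  [ 0  0     1      2  0      0 ]
  [ 0  0     0      0  1      0 ]
  [ 0  0     0      0  0      1 ]
Add 3/14 times r4 to r1.
  [ 1  2  3/14  -1/14  0  0 ]
  [ 0  0     1      2  0  0 ]
  [ 0  0     0      0  1  0 ]
  [ 0  0     0      0  0  1 ]
Subtract 3/14 times r2 from r1.
  [ 1  2  0  -1/2  0  0 ]
  [ 0  0  1     2  0  0 ]
  [ 0  0  0     0  1  0 ]
  [ 0  0  0     0  0  1 ]
Pivot columns are the columns containing a leading 1.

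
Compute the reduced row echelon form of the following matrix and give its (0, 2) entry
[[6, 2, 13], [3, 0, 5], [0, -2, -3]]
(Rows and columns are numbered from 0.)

Multiply r1 by 1/6.
  [ 1  1/3  13/6 ]
  [ 3    0     5 ]
  [ 0   -2    -3 ]
Subtract 3 times r1 from r2.
  [ 1  1/3  13/6 ]
  [ 0   -1  -3/2 ]
  [ 0   -2    -3 ]
Multiply r2 by -1.
  [ 1  1/3  13/6 ]
  [ 0    1   3/2 ]
  [ 0   -2    -3 ]
Add 2 times r2 to r3.
  [ 1  1/3  13/6 ]
  [ 0    1   3/2 ]
  [ 0    0     0 ]
Subtract 1/3 times r2 from r1.
  [ 1  0  5/3 ]
  [ 0  1  3/2 ]
  [ 0  0    0 ]

5/3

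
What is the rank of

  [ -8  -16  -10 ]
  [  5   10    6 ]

ρ1 := -1/8·ρ1
ρ2 := ρ2 − 5·ρ1
ρ2 := -4·ρ2
ρ1 := ρ1 − 5/4·ρ2
The reduced form has 2 nonzero rows.

rank = 2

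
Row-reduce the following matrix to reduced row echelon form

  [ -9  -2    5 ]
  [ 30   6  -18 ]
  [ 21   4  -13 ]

[[1, 0, -1], [0, 1, 2], [0, 0, 0]]

Multiply ρ1 by -1/9.
  [  1  2/9  -5/9 ]
  [ 30    6   -18 ]
  [ 21    4   -13 ]
Subtract 30 times ρ1 from ρ2.
  [  1   2/9  -5/9 ]
  [  0  -2/3  -4/3 ]
  [ 21     4   -13 ]
Subtract 21 times ρ1 from ρ3.
  [ 1   2/9  -5/9 ]
  [ 0  -2/3  -4/3 ]
  [ 0  -2/3  -4/3 ]
Multiply ρ2 by -3/2.
  [ 1   2/9  -5/9 ]
  [ 0     1     2 ]
  [ 0  -2/3  -4/3 ]
Add 2/3 times ρ2 to ρ3.
  [ 1  2/9  -5/9 ]
  [ 0    1     2 ]
  [ 0    0     0 ]
Subtract 2/9 times ρ2 from ρ1.
  [ 1  0  -1 ]
  [ 0  1   2 ]
  [ 0  0   0 ]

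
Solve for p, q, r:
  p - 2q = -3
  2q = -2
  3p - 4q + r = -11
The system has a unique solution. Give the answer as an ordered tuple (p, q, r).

(-5, -1, 0)

Form the augmented matrix and row-reduce:
  [ 1  -2  0  |   -3 ]
  [ 0   2  0  |   -2 ]
  [ 3  -4  1  |  -11 ]
r3 := r3 − 3·r1
  [ 1  -2  0  |  -3 ]
  [ 0   2  0  |  -2 ]
  [ 0   2  1  |  -2 ]
r2 := 1/2·r2
  [ 1  -2  0  |  -3 ]
  [ 0   1  0  |  -1 ]
  [ 0   2  1  |  -2 ]
r3 := r3 − 2·r2
  [ 1  -2  0  |  -3 ]
  [ 0   1  0  |  -1 ]
  [ 0   0  1  |   0 ]
r1 := r1 + 2·r2
  [ 1  0  0  |  -5 ]
  [ 0  1  0  |  -1 ]
  [ 0  0  1  |   0 ]
Reading off the last column: p = -5, q = -1, r = 0.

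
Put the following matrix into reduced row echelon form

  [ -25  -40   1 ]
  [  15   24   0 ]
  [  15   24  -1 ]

R1 ← -1/25·R1
  [  1  8/5  -1/25 ]
  [ 15   24      0 ]
  [ 15   24     -1 ]
R2 ← R2 − 15·R1
  [  1  8/5  -1/25 ]
  [  0    0    3/5 ]
  [ 15   24     -1 ]
R3 ← R3 − 15·R1
  [ 1  8/5  -1/25 ]
  [ 0    0    3/5 ]
  [ 0    0   -2/5 ]
R2 ← 5/3·R2
  [ 1  8/5  -1/25 ]
  [ 0    0      1 ]
  [ 0    0   -2/5 ]
R3 ← R3 + 2/5·R2
  [ 1  8/5  -1/25 ]
  [ 0    0      1 ]
  [ 0    0      0 ]
R1 ← R1 + 1/25·R2
  [ 1  8/5  0 ]
  [ 0    0  1 ]
  [ 0    0  0 ]

[[1, 8/5, 0], [0, 0, 1], [0, 0, 0]]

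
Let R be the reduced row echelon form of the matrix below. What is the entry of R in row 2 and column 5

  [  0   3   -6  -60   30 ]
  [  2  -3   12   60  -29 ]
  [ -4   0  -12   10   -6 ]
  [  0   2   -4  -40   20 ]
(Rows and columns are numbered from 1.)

2

Swap R1 and R2.
Multiply R1 by 1/2.
Add 4 times R1 to R3.
Multiply R2 by 1/3.
Add 6 times R2 to R3.
Subtract 2 times R2 from R4.
Multiply R3 by 1/10.
Add 20 times R3 to R2.
Subtract 30 times R3 from R1.
Add 3/2 times R2 to R1.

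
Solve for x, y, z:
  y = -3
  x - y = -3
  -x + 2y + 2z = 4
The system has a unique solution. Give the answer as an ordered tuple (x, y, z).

(-6, -3, 2)

Form the augmented matrix and row-reduce:
  [  0   1  0  |  -3 ]
  [  1  -1  0  |  -3 ]
  [ -1   2  2  |   4 ]
Swap R1 and R2.
  [  1  -1  0  |  -3 ]
  [  0   1  0  |  -3 ]
  [ -1   2  2  |   4 ]
Add R1 to R3.
  [ 1  -1  0  |  -3 ]
  [ 0   1  0  |  -3 ]
  [ 0   1  2  |   1 ]
Subtract R2 from R3.
  [ 1  -1  0  |  -3 ]
  [ 0   1  0  |  -3 ]
  [ 0   0  2  |   4 ]
Multiply R3 by 1/2.
  [ 1  -1  0  |  -3 ]
  [ 0   1  0  |  -3 ]
  [ 0   0  1  |   2 ]
Add R2 to R1.
  [ 1  0  0  |  -6 ]
  [ 0  1  0  |  -3 ]
  [ 0  0  1  |   2 ]
Reading off the last column: x = -6, y = -3, z = 2.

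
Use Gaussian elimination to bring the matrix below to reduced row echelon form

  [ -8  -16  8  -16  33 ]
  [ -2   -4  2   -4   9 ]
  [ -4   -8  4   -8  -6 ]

[[1, 2, -1, 2, 0], [0, 0, 0, 0, 1], [0, 0, 0, 0, 0]]

R1 → -1/8·R1
  [  1   2  -1   2  -33/8 ]
  [ -2  -4   2  -4      9 ]
  [ -4  -8   4  -8     -6 ]
R2 → R2 + 2·R1
  [  1   2  -1   2  -33/8 ]
  [  0   0   0   0    3/4 ]
  [ -4  -8   4  -8     -6 ]
R3 → R3 + 4·R1
  [ 1  2  -1  2  -33/8 ]
  [ 0  0   0  0    3/4 ]
  [ 0  0   0  0  -45/2 ]
R2 → 4/3·R2
  [ 1  2  -1  2  -33/8 ]
  [ 0  0   0  0      1 ]
  [ 0  0   0  0  -45/2 ]
R3 → R3 + 45/2·R2
  [ 1  2  -1  2  -33/8 ]
  [ 0  0   0  0      1 ]
  [ 0  0   0  0      0 ]
R1 → R1 + 33/8·R2
  [ 1  2  -1  2  0 ]
  [ 0  0   0  0  1 ]
  [ 0  0   0  0  0 ]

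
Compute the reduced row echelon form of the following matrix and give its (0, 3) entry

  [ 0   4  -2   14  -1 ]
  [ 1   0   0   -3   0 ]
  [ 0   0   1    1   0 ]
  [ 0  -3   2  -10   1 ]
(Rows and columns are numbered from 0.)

ρ1 <-> ρ2
  [ 1   0   0   -3   0 ]
  [ 0   4  -2   14  -1 ]
  [ 0   0   1    1   0 ]
  [ 0  -3   2  -10   1 ]
ρ2 -> 1/4·ρ2
  [ 1   0     0   -3     0 ]
  [ 0   1  -1/2  7/2  -1/4 ]
  [ 0   0     1    1     0 ]
  [ 0  -3     2  -10     1 ]
ρ4 -> ρ4 + 3·ρ2
  [ 1  0     0   -3     0 ]
  [ 0  1  -1/2  7/2  -1/4 ]
  [ 0  0     1    1     0 ]
  [ 0  0   1/2  1/2   1/4 ]
ρ4 -> ρ4 − 1/2·ρ3
  [ 1  0     0   -3     0 ]
  [ 0  1  -1/2  7/2  -1/4 ]
  [ 0  0     1    1     0 ]
  [ 0  0     0    0   1/4 ]
ρ4 -> 4·ρ4
  [ 1  0     0   -3     0 ]
  [ 0  1  -1/2  7/2  -1/4 ]
  [ 0  0     1    1     0 ]
  [ 0  0     0    0     1 ]
ρ2 -> ρ2 + 1/4·ρ4
  [ 1  0     0   -3  0 ]
  [ 0  1  -1/2  7/2  0 ]
  [ 0  0     1    1  0 ]
  [ 0  0     0    0  1 ]
ρ2 -> ρ2 + 1/2·ρ3
  [ 1  0  0  -3  0 ]
  [ 0  1  0   4  0 ]
  [ 0  0  1   1  0 ]
  [ 0  0  0   0  1 ]

-3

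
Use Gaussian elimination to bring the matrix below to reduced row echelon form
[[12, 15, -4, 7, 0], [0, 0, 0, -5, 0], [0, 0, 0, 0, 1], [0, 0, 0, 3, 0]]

r1 → 1/12·r1
  [ 1  5/4  -1/3  7/12  0 ]
  [ 0    0     0    -5  0 ]
  [ 0    0     0     0  1 ]
  [ 0    0     0     3  0 ]
r2 → -1/5·r2
  [ 1  5/4  -1/3  7/12  0 ]
  [ 0    0     0     1  0 ]
  [ 0    0     0     0  1 ]
  [ 0    0     0     3  0 ]
r4 → r4 − 3·r2
  [ 1  5/4  -1/3  7/12  0 ]
  [ 0    0     0     1  0 ]
  [ 0    0     0     0  1 ]
  [ 0    0     0     0  0 ]
r1 → r1 − 7/12·r2
  [ 1  5/4  -1/3  0  0 ]
  [ 0    0     0  1  0 ]
  [ 0    0     0  0  1 ]
  [ 0    0     0  0  0 ]

[[1, 5/4, -1/3, 0, 0], [0, 0, 0, 1, 0], [0, 0, 0, 0, 1], [0, 0, 0, 0, 0]]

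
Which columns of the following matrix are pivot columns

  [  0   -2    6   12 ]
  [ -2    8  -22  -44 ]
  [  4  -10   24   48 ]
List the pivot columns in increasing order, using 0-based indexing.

Swap r1 and r2.
  [ -2    8  -22  -44 ]
  [  0   -2    6   12 ]
  [  4  -10   24   48 ]
Multiply r1 by -1/2.
  [ 1   -4  11  22 ]
  [ 0   -2   6  12 ]
  [ 4  -10  24  48 ]
Subtract 4 times r1 from r3.
  [ 1  -4   11   22 ]
  [ 0  -2    6   12 ]
  [ 0   6  -20  -40 ]
Multiply r2 by -1/2.
  [ 1  -4   11   22 ]
  [ 0   1   -3   -6 ]
  [ 0   6  -20  -40 ]
Subtract 6 times r2 from r3.
  [ 1  -4  11  22 ]
  [ 0   1  -3  -6 ]
  [ 0   0  -2  -4 ]
Multiply r3 by -1/2.
  [ 1  -4  11  22 ]
  [ 0   1  -3  -6 ]
  [ 0   0   1   2 ]
Add 3 times r3 to r2.
  [ 1  -4  11  22 ]
  [ 0   1   0   0 ]
  [ 0   0   1   2 ]
Subtract 11 times r3 from r1.
  [ 1  -4  0  0 ]
  [ 0   1  0  0 ]
  [ 0   0  1  2 ]
Add 4 times r2 to r1.
  [ 1  0  0  0 ]
  [ 0  1  0  0 ]
  [ 0  0  1  2 ]
Pivot columns are the columns containing a leading 1.

0, 1, 2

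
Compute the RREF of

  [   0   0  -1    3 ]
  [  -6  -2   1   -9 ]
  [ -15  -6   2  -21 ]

[[1, 0, 0, 1], [0, 1, 0, 0], [0, 0, 1, -3]]

R1 <-> R2
  [  -6  -2   1   -9 ]
  [   0   0  -1    3 ]
  [ -15  -6   2  -21 ]
R1 ← -1/6·R1
  [   1  1/3  -1/6  3/2 ]
  [   0    0    -1    3 ]
  [ -15   -6     2  -21 ]
R3 ← R3 + 15·R1
  [ 1  1/3  -1/6  3/2 ]
  [ 0    0    -1    3 ]
  [ 0   -1  -1/2  3/2 ]
R2 <-> R3
  [ 1  1/3  -1/6  3/2 ]
  [ 0   -1  -1/2  3/2 ]
  [ 0    0    -1    3 ]
R2 ← -1·R2
  [ 1  1/3  -1/6   3/2 ]
  [ 0    1   1/2  -3/2 ]
  [ 0    0    -1     3 ]
R3 ← -1·R3
  [ 1  1/3  -1/6   3/2 ]
  [ 0    1   1/2  -3/2 ]
  [ 0    0     1    -3 ]
R2 ← R2 − 1/2·R3
  [ 1  1/3  -1/6  3/2 ]
  [ 0    1     0    0 ]
  [ 0    0     1   -3 ]
R1 ← R1 + 1/6·R3
  [ 1  1/3  0   1 ]
  [ 0    1  0   0 ]
  [ 0    0  1  -3 ]
R1 ← R1 − 1/3·R2
  [ 1  0  0   1 ]
  [ 0  1  0   0 ]
  [ 0  0  1  -3 ]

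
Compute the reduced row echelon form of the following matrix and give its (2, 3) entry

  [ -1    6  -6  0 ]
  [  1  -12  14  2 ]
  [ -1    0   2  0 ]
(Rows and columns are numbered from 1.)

-4/3

R1 ← -1·R1
  [  1   -6   6  0 ]
  [  1  -12  14  2 ]
  [ -1    0   2  0 ]
R2 ← R2 − R1
  [  1  -6  6  0 ]
  [  0  -6  8  2 ]
  [ -1   0  2  0 ]
R3 ← R3 + R1
  [ 1  -6  6  0 ]
  [ 0  -6  8  2 ]
  [ 0  -6  8  0 ]
R2 ← -1/6·R2
  [ 1  -6     6     0 ]
  [ 0   1  -4/3  -1/3 ]
  [ 0  -6     8     0 ]
R3 ← R3 + 6·R2
  [ 1  -6     6     0 ]
  [ 0   1  -4/3  -1/3 ]
  [ 0   0     0    -2 ]
R3 ← -1/2·R3
  [ 1  -6     6     0 ]
  [ 0   1  -4/3  -1/3 ]
  [ 0   0     0     1 ]
R2 ← R2 + 1/3·R3
  [ 1  -6     6  0 ]
  [ 0   1  -4/3  0 ]
  [ 0   0     0  1 ]
R1 ← R1 + 6·R2
  [ 1  0    -2  0 ]
  [ 0  1  -4/3  0 ]
  [ 0  0     0  1 ]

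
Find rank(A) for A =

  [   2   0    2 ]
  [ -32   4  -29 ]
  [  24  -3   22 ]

R1 := 1/2·R1
R2 := R2 + 32·R1
R3 := R3 − 24·R1
R2 := 1/4·R2
R3 := R3 + 3·R2
R3 := 4·R3
R2 := R2 − 3/4·R3
R1 := R1 − R3
The reduced form has 3 nonzero rows.

rank = 3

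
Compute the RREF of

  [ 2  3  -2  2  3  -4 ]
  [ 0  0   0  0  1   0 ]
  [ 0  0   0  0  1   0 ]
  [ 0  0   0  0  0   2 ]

ρ1 ← 1/2·ρ1
  [ 1  3/2  -1  1  3/2  -2 ]
  [ 0    0   0  0    1   0 ]
  [ 0    0   0  0    1   0 ]
  [ 0    0   0  0    0   2 ]
ρ3 ← ρ3 − ρ2
  [ 1  3/2  -1  1  3/2  -2 ]
  [ 0    0   0  0    1   0 ]
  [ 0    0   0  0    0   0 ]
  [ 0    0   0  0    0   2 ]
ρ3 <-> ρ4
  [ 1  3/2  -1  1  3/2  -2 ]
  [ 0    0   0  0    1   0 ]
  [ 0    0   0  0    0   2 ]
  [ 0    0   0  0    0   0 ]
ρ3 ← 1/2·ρ3
  [ 1  3/2  -1  1  3/2  -2 ]
  [ 0    0   0  0    1   0 ]
  [ 0    0   0  0    0   1 ]
  [ 0    0   0  0    0   0 ]
ρ1 ← ρ1 + 2·ρ3
  [ 1  3/2  -1  1  3/2  0 ]
  [ 0    0   0  0    1  0 ]
  [ 0    0   0  0    0  1 ]
  [ 0    0   0  0    0  0 ]
ρ1 ← ρ1 − 3/2·ρ2
  [ 1  3/2  -1  1  0  0 ]
  [ 0    0   0  0  1  0 ]
  [ 0    0   0  0  0  1 ]
  [ 0    0   0  0  0  0 ]

[[1, 3/2, -1, 1, 0, 0], [0, 0, 0, 0, 1, 0], [0, 0, 0, 0, 0, 1], [0, 0, 0, 0, 0, 0]]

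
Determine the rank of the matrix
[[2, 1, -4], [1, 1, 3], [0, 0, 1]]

rank = 3

R1 ← 1/2·R1
  [ 1  1/2  -2 ]
  [ 1    1   3 ]
  [ 0    0   1 ]
R2 ← R2 − R1
  [ 1  1/2  -2 ]
  [ 0  1/2   5 ]
  [ 0    0   1 ]
R2 ← 2·R2
  [ 1  1/2  -2 ]
  [ 0    1  10 ]
  [ 0    0   1 ]
R2 ← R2 − 10·R3
  [ 1  1/2  -2 ]
  [ 0    1   0 ]
  [ 0    0   1 ]
R1 ← R1 + 2·R3
  [ 1  1/2  0 ]
  [ 0    1  0 ]
  [ 0    0  1 ]
R1 ← R1 − 1/2·R2
  [ 1  0  0 ]
  [ 0  1  0 ]
  [ 0  0  1 ]
The reduced form has 3 nonzero rows.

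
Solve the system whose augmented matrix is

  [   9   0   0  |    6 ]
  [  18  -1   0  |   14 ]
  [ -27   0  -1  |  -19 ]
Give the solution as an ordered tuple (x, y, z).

R1 → 1/9·R1
  [   1   0   0  |  2/3 ]
  [  18  -1   0  |   14 ]
  [ -27   0  -1  |  -19 ]
R2 → R2 − 18·R1
  [   1   0   0  |  2/3 ]
  [   0  -1   0  |    2 ]
  [ -27   0  -1  |  -19 ]
R3 → R3 + 27·R1
  [ 1   0   0  |  2/3 ]
  [ 0  -1   0  |    2 ]
  [ 0   0  -1  |   -1 ]
R2 → -1·R2
  [ 1  0   0  |  2/3 ]
  [ 0  1   0  |   -2 ]
  [ 0  0  -1  |   -1 ]
R3 → -1·R3
  [ 1  0  0  |  2/3 ]
  [ 0  1  0  |   -2 ]
  [ 0  0  1  |    1 ]
Reading off the last column: x = 2/3, y = -2, z = 1.

(2/3, -2, 1)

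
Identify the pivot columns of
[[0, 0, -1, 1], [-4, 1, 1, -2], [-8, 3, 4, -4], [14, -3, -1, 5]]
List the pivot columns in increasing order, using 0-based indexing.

0, 1, 2, 3

R1 <-> R2
R1 → -1/4·R1
R3 → R3 + 8·R1
R4 → R4 − 14·R1
R2 <-> R3
R4 → R4 − 1/2·R2
R3 → -1·R3
R4 → R4 − 3/2·R3
R4 → -2·R4
R3 → R3 + R4
R1 → R1 − 1/2·R4
R2 → R2 − 2·R3
R1 → R1 + 1/4·R3
R1 → R1 + 1/4·R2
Pivot columns are the columns containing a leading 1.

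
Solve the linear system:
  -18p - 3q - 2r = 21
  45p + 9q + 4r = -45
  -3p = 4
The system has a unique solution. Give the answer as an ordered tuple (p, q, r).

(-4/3, 3, -3)

Form the augmented matrix and row-reduce:
  [ -18  -3  -2  |   21 ]
  [  45   9   4  |  -45 ]
  [  -3   0   0  |    4 ]
R1 ← -1/18·R1
  [  1  1/6  1/9  |  -7/6 ]
  [ 45    9    4  |   -45 ]
  [ -3    0    0  |     4 ]
R2 ← R2 − 45·R1
  [  1  1/6  1/9  |  -7/6 ]
  [  0  3/2   -1  |  15/2 ]
  [ -3    0    0  |     4 ]
R3 ← R3 + 3·R1
  [ 1  1/6  1/9  |  -7/6 ]
  [ 0  3/2   -1  |  15/2 ]
  [ 0  1/2  1/3  |   1/2 ]
R2 ← 2/3·R2
  [ 1  1/6   1/9  |  -7/6 ]
  [ 0    1  -2/3  |     5 ]
  [ 0  1/2   1/3  |   1/2 ]
R3 ← R3 − 1/2·R2
  [ 1  1/6   1/9  |  -7/6 ]
  [ 0    1  -2/3  |     5 ]
  [ 0    0   2/3  |    -2 ]
R3 ← 3/2·R3
  [ 1  1/6   1/9  |  -7/6 ]
  [ 0    1  -2/3  |     5 ]
  [ 0    0     1  |    -3 ]
R2 ← R2 + 2/3·R3
  [ 1  1/6  1/9  |  -7/6 ]
  [ 0    1    0  |     3 ]
  [ 0    0    1  |    -3 ]
R1 ← R1 − 1/9·R3
  [ 1  1/6  0  |  -5/6 ]
  [ 0    1  0  |     3 ]
  [ 0    0  1  |    -3 ]
R1 ← R1 − 1/6·R2
  [ 1  0  0  |  -4/3 ]
  [ 0  1  0  |     3 ]
  [ 0  0  1  |    -3 ]
Reading off the last column: p = -4/3, q = 3, r = -3.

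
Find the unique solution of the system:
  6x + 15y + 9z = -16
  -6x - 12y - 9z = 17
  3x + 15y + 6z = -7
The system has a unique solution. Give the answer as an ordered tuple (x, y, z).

(-2, 1/3, -1)

Form the augmented matrix and row-reduce:
  [  6   15   9  |  -16 ]
  [ -6  -12  -9  |   17 ]
  [  3   15   6  |   -7 ]
R1 := 1/6·R1
  [  1  5/2  3/2  |  -8/3 ]
  [ -6  -12   -9  |    17 ]
  [  3   15    6  |    -7 ]
R2 := R2 + 6·R1
  [ 1  5/2  3/2  |  -8/3 ]
  [ 0    3    0  |     1 ]
  [ 3   15    6  |    -7 ]
R3 := R3 − 3·R1
  [ 1   5/2  3/2  |  -8/3 ]
  [ 0     3    0  |     1 ]
  [ 0  15/2  3/2  |     1 ]
R2 := 1/3·R2
  [ 1   5/2  3/2  |  -8/3 ]
  [ 0     1    0  |   1/3 ]
  [ 0  15/2  3/2  |     1 ]
R3 := R3 − 15/2·R2
  [ 1  5/2  3/2  |  -8/3 ]
  [ 0    1    0  |   1/3 ]
  [ 0    0  3/2  |  -3/2 ]
R3 := 2/3·R3
  [ 1  5/2  3/2  |  -8/3 ]
  [ 0    1    0  |   1/3 ]
  [ 0    0    1  |    -1 ]
R1 := R1 − 3/2·R3
  [ 1  5/2  0  |  -7/6 ]
  [ 0    1  0  |   1/3 ]
  [ 0    0  1  |    -1 ]
R1 := R1 − 5/2·R2
  [ 1  0  0  |   -2 ]
  [ 0  1  0  |  1/3 ]
  [ 0  0  1  |   -1 ]
Reading off the last column: x = -2, y = 1/3, z = -1.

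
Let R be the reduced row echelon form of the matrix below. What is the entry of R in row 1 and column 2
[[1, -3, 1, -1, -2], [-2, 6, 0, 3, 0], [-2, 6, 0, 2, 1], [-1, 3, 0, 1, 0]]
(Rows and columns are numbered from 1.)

R2 -> R2 + 2·R1
  [  1  -3  1  -1  -2 ]
  [  0   0  2   1  -4 ]
  [ -2   6  0   2   1 ]
  [ -1   3  0   1   0 ]
R3 -> R3 + 2·R1
  [  1  -3  1  -1  -2 ]
  [  0   0  2   1  -4 ]
  [  0   0  2   0  -3 ]
  [ -1   3  0   1   0 ]
R4 -> R4 + R1
  [ 1  -3  1  -1  -2 ]
  [ 0   0  2   1  -4 ]
  [ 0   0  2   0  -3 ]
  [ 0   0  1   0  -2 ]
R2 -> 1/2·R2
  [ 1  -3  1   -1  -2 ]
  [ 0   0  1  1/2  -2 ]
  [ 0   0  2    0  -3 ]
  [ 0   0  1    0  -2 ]
R3 -> R3 − 2·R2
  [ 1  -3  1   -1  -2 ]
  [ 0   0  1  1/2  -2 ]
  [ 0   0  0   -1   1 ]
  [ 0   0  1    0  -2 ]
R4 -> R4 − R2
  [ 1  -3  1    -1  -2 ]
  [ 0   0  1   1/2  -2 ]
  [ 0   0  0    -1   1 ]
  [ 0   0  0  -1/2   0 ]
R3 -> -1·R3
  [ 1  -3  1    -1  -2 ]
  [ 0   0  1   1/2  -2 ]
  [ 0   0  0     1  -1 ]
  [ 0   0  0  -1/2   0 ]
R4 -> R4 + 1/2·R3
  [ 1  -3  1   -1    -2 ]
  [ 0   0  1  1/2    -2 ]
  [ 0   0  0    1    -1 ]
  [ 0   0  0    0  -1/2 ]
R4 -> -2·R4
  [ 1  -3  1   -1  -2 ]
  [ 0   0  1  1/2  -2 ]
  [ 0   0  0    1  -1 ]
  [ 0   0  0    0   1 ]
R3 -> R3 + R4
  [ 1  -3  1   -1  -2 ]
  [ 0   0  1  1/2  -2 ]
  [ 0   0  0    1   0 ]
  [ 0   0  0    0   1 ]
R2 -> R2 + 2·R4
  [ 1  -3  1   -1  -2 ]
  [ 0   0  1  1/2   0 ]
  [ 0   0  0    1   0 ]
  [ 0   0  0    0   1 ]
R1 -> R1 + 2·R4
  [ 1  -3  1   -1  0 ]
  [ 0   0  1  1/2  0 ]
  [ 0   0  0    1  0 ]
  [ 0   0  0    0  1 ]
R2 -> R2 − 1/2·R3
  [ 1  -3  1  -1  0 ]
  [ 0   0  1   0  0 ]
  [ 0   0  0   1  0 ]
  [ 0   0  0   0  1 ]
R1 -> R1 + R3
  [ 1  -3  1  0  0 ]
  [ 0   0  1  0  0 ]
  [ 0   0  0  1  0 ]
  [ 0   0  0  0  1 ]
R1 -> R1 − R2
  [ 1  -3  0  0  0 ]
  [ 0   0  1  0  0 ]
  [ 0   0  0  1  0 ]
  [ 0   0  0  0  1 ]

-3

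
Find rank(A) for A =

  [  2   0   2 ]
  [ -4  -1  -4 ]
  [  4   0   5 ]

rank = 3

Multiply R1 by 1/2.
Add 4 times R1 to R2.
Subtract 4 times R1 from R3.
Multiply R2 by -1.
Subtract R3 from R1.
The reduced form has 3 nonzero rows.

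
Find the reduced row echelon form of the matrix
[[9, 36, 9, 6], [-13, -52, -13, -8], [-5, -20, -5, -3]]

[[1, 4, 1, 0], [0, 0, 0, 1], [0, 0, 0, 0]]

Multiply R1 by 1/9.
Add 13 times R1 to R2.
Add 5 times R1 to R3.
Multiply R2 by 3/2.
Subtract 1/3 times R2 from R3.
Subtract 2/3 times R2 from R1.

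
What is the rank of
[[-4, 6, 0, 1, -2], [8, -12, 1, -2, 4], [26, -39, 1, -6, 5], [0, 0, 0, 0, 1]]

R1 ← -1/4·R1
  [  1  -3/2  0  -1/4  1/2 ]
  [  8   -12  1    -2    4 ]
  [ 26   -39  1    -6    5 ]
  [  0     0  0     0    1 ]
R2 ← R2 − 8·R1
  [  1  -3/2  0  -1/4  1/2 ]
  [  0     0  1     0    0 ]
  [ 26   -39  1    -6    5 ]
  [  0     0  0     0    1 ]
R3 ← R3 − 26·R1
  [ 1  -3/2  0  -1/4  1/2 ]
  [ 0     0  1     0    0 ]
  [ 0     0  1   1/2   -8 ]
  [ 0     0  0     0    1 ]
R3 ← R3 − R2
  [ 1  -3/2  0  -1/4  1/2 ]
  [ 0     0  1     0    0 ]
  [ 0     0  0   1/2   -8 ]
  [ 0     0  0     0    1 ]
R3 ← 2·R3
  [ 1  -3/2  0  -1/4  1/2 ]
  [ 0     0  1     0    0 ]
  [ 0     0  0     1  -16 ]
  [ 0     0  0     0    1 ]
R3 ← R3 + 16·R4
  [ 1  -3/2  0  -1/4  1/2 ]
  [ 0     0  1     0    0 ]
  [ 0     0  0     1    0 ]
  [ 0     0  0     0    1 ]
R1 ← R1 − 1/2·R4
  [ 1  -3/2  0  -1/4  0 ]
  [ 0     0  1     0  0 ]
  [ 0     0  0     1  0 ]
  [ 0     0  0     0  1 ]
R1 ← R1 + 1/4·R3
  [ 1  -3/2  0  0  0 ]
  [ 0     0  1  0  0 ]
  [ 0     0  0  1  0 ]
  [ 0     0  0  0  1 ]
The reduced form has 4 nonzero rows.

rank = 4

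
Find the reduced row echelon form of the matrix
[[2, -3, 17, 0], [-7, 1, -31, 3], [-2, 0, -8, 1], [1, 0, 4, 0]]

[[1, 0, 4, 0], [0, 1, -3, 0], [0, 0, 0, 1], [0, 0, 0, 0]]

r1 := 1/2·r1
  [  1  -3/2  17/2  0 ]
  [ -7     1   -31  3 ]
  [ -2     0    -8  1 ]
  [  1     0     4  0 ]
r2 := r2 + 7·r1
  [  1   -3/2  17/2  0 ]
  [  0  -19/2  57/2  3 ]
  [ -2      0    -8  1 ]
  [  1      0     4  0 ]
r3 := r3 + 2·r1
  [ 1   -3/2  17/2  0 ]
  [ 0  -19/2  57/2  3 ]
  [ 0     -3     9  1 ]
  [ 1      0     4  0 ]
r4 := r4 − r1
  [ 1   -3/2  17/2  0 ]
  [ 0  -19/2  57/2  3 ]
  [ 0     -3     9  1 ]
  [ 0    3/2  -9/2  0 ]
r2 := -2/19·r2
  [ 1  -3/2  17/2      0 ]
  [ 0     1    -3  -6/19 ]
  [ 0    -3     9      1 ]
  [ 0   3/2  -9/2      0 ]
r3 := r3 + 3·r2
  [ 1  -3/2  17/2      0 ]
  [ 0     1    -3  -6/19 ]
  [ 0     0     0   1/19 ]
  [ 0   3/2  -9/2      0 ]
r4 := r4 − 3/2·r2
  [ 1  -3/2  17/2      0 ]
  [ 0     1    -3  -6/19 ]
  [ 0     0     0   1/19 ]
  [ 0     0     0   9/19 ]
r3 := 19·r3
  [ 1  -3/2  17/2      0 ]
  [ 0     1    -3  -6/19 ]
  [ 0     0     0      1 ]
  [ 0     0     0   9/19 ]
r4 := r4 − 9/19·r3
  [ 1  -3/2  17/2      0 ]
  [ 0     1    -3  -6/19 ]
  [ 0     0     0      1 ]
  [ 0     0     0      0 ]
r2 := r2 + 6/19·r3
  [ 1  -3/2  17/2  0 ]
  [ 0     1    -3  0 ]
  [ 0     0     0  1 ]
  [ 0     0     0  0 ]
r1 := r1 + 3/2·r2
  [ 1  0   4  0 ]
  [ 0  1  -3  0 ]
  [ 0  0   0  1 ]
  [ 0  0   0  0 ]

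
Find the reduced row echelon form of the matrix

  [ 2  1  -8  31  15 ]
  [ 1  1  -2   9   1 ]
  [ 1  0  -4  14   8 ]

r1 -> 1/2·r1
r2 -> r2 − r1
r3 -> r3 − r1
r2 -> 2·r2
r3 -> r3 + 1/2·r2
r3 -> 1/2·r3
r2 -> r2 − 4·r3
r1 -> r1 + 4·r3
r1 -> r1 − 1/2·r2

[[1, 0, 0, -2, -4], [0, 1, 0, 3, -1], [0, 0, 1, -4, -3]]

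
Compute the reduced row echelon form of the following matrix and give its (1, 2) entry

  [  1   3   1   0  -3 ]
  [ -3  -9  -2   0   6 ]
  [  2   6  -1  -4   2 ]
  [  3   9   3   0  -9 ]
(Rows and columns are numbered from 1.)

ρ2 := ρ2 + 3·ρ1
  [ 1  3   1   0  -3 ]
  [ 0  0   1   0  -3 ]
  [ 2  6  -1  -4   2 ]
  [ 3  9   3   0  -9 ]
ρ3 := ρ3 − 2·ρ1
  [ 1  3   1   0  -3 ]
  [ 0  0   1   0  -3 ]
  [ 0  0  -3  -4   8 ]
  [ 3  9   3   0  -9 ]
ρ4 := ρ4 − 3·ρ1
  [ 1  3   1   0  -3 ]
  [ 0  0   1   0  -3 ]
  [ 0  0  -3  -4   8 ]
  [ 0  0   0   0   0 ]
ρ3 := ρ3 + 3·ρ2
  [ 1  3  1   0  -3 ]
  [ 0  0  1   0  -3 ]
  [ 0  0  0  -4  -1 ]
  [ 0  0  0   0   0 ]
ρ3 := -1/4·ρ3
  [ 1  3  1  0   -3 ]
  [ 0  0  1  0   -3 ]
  [ 0  0  0  1  1/4 ]
  [ 0  0  0  0    0 ]
ρ1 := ρ1 − ρ2
  [ 1  3  0  0    0 ]
  [ 0  0  1  0   -3 ]
  [ 0  0  0  1  1/4 ]
  [ 0  0  0  0    0 ]

3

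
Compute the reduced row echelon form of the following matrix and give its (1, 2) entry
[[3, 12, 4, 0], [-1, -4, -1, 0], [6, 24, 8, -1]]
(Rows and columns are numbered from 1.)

r1 → 1/3·r1
  [  1   4  4/3   0 ]
  [ -1  -4   -1   0 ]
  [  6  24    8  -1 ]
r2 → r2 + r1
  [ 1   4  4/3   0 ]
  [ 0   0  1/3   0 ]
  [ 6  24    8  -1 ]
r3 → r3 − 6·r1
  [ 1  4  4/3   0 ]
  [ 0  0  1/3   0 ]
  [ 0  0    0  -1 ]
r2 → 3·r2
  [ 1  4  4/3   0 ]
  [ 0  0    1   0 ]
  [ 0  0    0  -1 ]
r3 → -1·r3
  [ 1  4  4/3  0 ]
  [ 0  0    1  0 ]
  [ 0  0    0  1 ]
r1 → r1 − 4/3·r2
  [ 1  4  0  0 ]
  [ 0  0  1  0 ]
  [ 0  0  0  1 ]

4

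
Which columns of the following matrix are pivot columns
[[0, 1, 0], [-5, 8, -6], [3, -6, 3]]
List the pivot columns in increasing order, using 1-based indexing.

1, 2, 3

ρ1 ↔ ρ2
  [ -5   8  -6 ]
  [  0   1   0 ]
  [  3  -6   3 ]
ρ1 := -1/5·ρ1
  [ 1  -8/5  6/5 ]
  [ 0     1    0 ]
  [ 3    -6    3 ]
ρ3 := ρ3 − 3·ρ1
  [ 1  -8/5   6/5 ]
  [ 0     1     0 ]
  [ 0  -6/5  -3/5 ]
ρ3 := ρ3 + 6/5·ρ2
  [ 1  -8/5   6/5 ]
  [ 0     1     0 ]
  [ 0     0  -3/5 ]
ρ3 := -5/3·ρ3
  [ 1  -8/5  6/5 ]
  [ 0     1    0 ]
  [ 0     0    1 ]
ρ1 := ρ1 − 6/5·ρ3
  [ 1  -8/5  0 ]
  [ 0     1  0 ]
  [ 0     0  1 ]
ρ1 := ρ1 + 8/5·ρ2
  [ 1  0  0 ]
  [ 0  1  0 ]
  [ 0  0  1 ]
Pivot columns are the columns containing a leading 1.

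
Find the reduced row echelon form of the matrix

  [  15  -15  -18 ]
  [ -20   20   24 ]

[[1, -1, -6/5], [0, 0, 0]]

ρ1 -> 1/15·ρ1
ρ2 -> ρ2 + 20·ρ1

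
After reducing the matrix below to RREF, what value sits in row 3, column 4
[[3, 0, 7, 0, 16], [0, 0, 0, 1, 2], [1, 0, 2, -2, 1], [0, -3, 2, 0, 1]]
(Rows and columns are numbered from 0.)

2

r1 -> 1/3·r1
  [ 1   0  7/3   0  16/3 ]
  [ 0   0    0   1     2 ]
  [ 1   0    2  -2     1 ]
  [ 0  -3    2   0     1 ]
r3 -> r3 − r1
  [ 1   0   7/3   0   16/3 ]
  [ 0   0     0   1      2 ]
  [ 0   0  -1/3  -2  -13/3 ]
  [ 0  -3     2   0      1 ]
r2 <=> r4
  [ 1   0   7/3   0   16/3 ]
  [ 0  -3     2   0      1 ]
  [ 0   0  -1/3  -2  -13/3 ]
  [ 0   0     0   1      2 ]
r2 -> -1/3·r2
  [ 1  0   7/3   0   16/3 ]
  [ 0  1  -2/3   0   -1/3 ]
  [ 0  0  -1/3  -2  -13/3 ]
  [ 0  0     0   1      2 ]
r3 -> -3·r3
  [ 1  0   7/3  0  16/3 ]
  [ 0  1  -2/3  0  -1/3 ]
  [ 0  0     1  6    13 ]
  [ 0  0     0  1     2 ]
r3 -> r3 − 6·r4
  [ 1  0   7/3  0  16/3 ]
  [ 0  1  -2/3  0  -1/3 ]
  [ 0  0     1  0     1 ]
  [ 0  0     0  1     2 ]
r2 -> r2 + 2/3·r3
  [ 1  0  7/3  0  16/3 ]
  [ 0  1    0  0   1/3 ]
  [ 0  0    1  0     1 ]
  [ 0  0    0  1     2 ]
r1 -> r1 − 7/3·r3
  [ 1  0  0  0    3 ]
  [ 0  1  0  0  1/3 ]
  [ 0  0  1  0    1 ]
  [ 0  0  0  1    2 ]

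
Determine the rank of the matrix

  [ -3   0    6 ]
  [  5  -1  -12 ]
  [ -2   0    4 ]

rank = 2

r1 -> -1/3·r1
  [  1   0   -2 ]
  [  5  -1  -12 ]
  [ -2   0    4 ]
r2 -> r2 − 5·r1
  [  1   0  -2 ]
  [  0  -1  -2 ]
  [ -2   0   4 ]
r3 -> r3 + 2·r1
  [ 1   0  -2 ]
  [ 0  -1  -2 ]
  [ 0   0   0 ]
r2 -> -1·r2
  [ 1  0  -2 ]
  [ 0  1   2 ]
  [ 0  0   0 ]
The reduced form has 2 nonzero rows.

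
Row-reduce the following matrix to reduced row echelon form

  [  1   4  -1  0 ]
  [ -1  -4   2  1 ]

r2 := r2 + r1
  [ 1  4  -1  0 ]
  [ 0  0   1  1 ]
r1 := r1 + r2
  [ 1  4  0  1 ]
  [ 0  0  1  1 ]

[[1, 4, 0, 1], [0, 0, 1, 1]]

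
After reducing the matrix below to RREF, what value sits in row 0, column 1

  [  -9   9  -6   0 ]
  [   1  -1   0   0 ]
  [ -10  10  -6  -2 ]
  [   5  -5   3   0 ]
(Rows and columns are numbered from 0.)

-1

ρ1 → -1/9·ρ1
  [   1  -1  2/3   0 ]
  [   1  -1    0   0 ]
  [ -10  10   -6  -2 ]
  [   5  -5    3   0 ]
ρ2 → ρ2 − ρ1
  [   1  -1   2/3   0 ]
  [   0   0  -2/3   0 ]
  [ -10  10    -6  -2 ]
  [   5  -5     3   0 ]
ρ3 → ρ3 + 10·ρ1
  [ 1  -1   2/3   0 ]
  [ 0   0  -2/3   0 ]
  [ 0   0   2/3  -2 ]
  [ 5  -5     3   0 ]
ρ4 → ρ4 − 5·ρ1
  [ 1  -1   2/3   0 ]
  [ 0   0  -2/3   0 ]
  [ 0   0   2/3  -2 ]
  [ 0   0  -1/3   0 ]
ρ2 → -3/2·ρ2
  [ 1  -1   2/3   0 ]
  [ 0   0     1   0 ]
  [ 0   0   2/3  -2 ]
  [ 0   0  -1/3   0 ]
ρ3 → ρ3 − 2/3·ρ2
  [ 1  -1   2/3   0 ]
  [ 0   0     1   0 ]
  [ 0   0     0  -2 ]
  [ 0   0  -1/3   0 ]
ρ4 → ρ4 + 1/3·ρ2
  [ 1  -1  2/3   0 ]
  [ 0   0    1   0 ]
  [ 0   0    0  -2 ]
  [ 0   0    0   0 ]
ρ3 → -1/2·ρ3
  [ 1  -1  2/3  0 ]
  [ 0   0    1  0 ]
  [ 0   0    0  1 ]
  [ 0   0    0  0 ]
ρ1 → ρ1 − 2/3·ρ2
  [ 1  -1  0  0 ]
  [ 0   0  1  0 ]
  [ 0   0  0  1 ]
  [ 0   0  0  0 ]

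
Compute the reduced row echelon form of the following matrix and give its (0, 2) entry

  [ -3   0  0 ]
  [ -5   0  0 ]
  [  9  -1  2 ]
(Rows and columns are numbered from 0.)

R1 := -1/3·R1
R2 := R2 + 5·R1
R3 := R3 − 9·R1
R2 <-> R3
R2 := -1·R2

0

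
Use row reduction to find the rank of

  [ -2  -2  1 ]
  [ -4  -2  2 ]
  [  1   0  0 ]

Multiply ρ1 by -1/2.
  [  1   1  -1/2 ]
  [ -4  -2     2 ]
  [  1   0     0 ]
Add 4 times ρ1 to ρ2.
  [ 1  1  -1/2 ]
  [ 0  2     0 ]
  [ 1  0     0 ]
Subtract ρ1 from ρ3.
  [ 1   1  -1/2 ]
  [ 0   2     0 ]
  [ 0  -1   1/2 ]
Multiply ρ2 by 1/2.
  [ 1   1  -1/2 ]
  [ 0   1     0 ]
  [ 0  -1   1/2 ]
Add ρ2 to ρ3.
  [ 1  1  -1/2 ]
  [ 0  1     0 ]
  [ 0  0   1/2 ]
Multiply ρ3 by 2.
  [ 1  1  -1/2 ]
  [ 0  1     0 ]
  [ 0  0     1 ]
Add 1/2 times ρ3 to ρ1.
  [ 1  1  0 ]
  [ 0  1  0 ]
  [ 0  0  1 ]
Subtract ρ2 from ρ1.
  [ 1  0  0 ]
  [ 0  1  0 ]
  [ 0  0  1 ]
The reduced form has 3 nonzero rows.

rank = 3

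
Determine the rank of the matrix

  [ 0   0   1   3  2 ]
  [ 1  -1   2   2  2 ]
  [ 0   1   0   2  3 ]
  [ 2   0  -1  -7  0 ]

R1 ↔ R2
  [ 1  -1   2   2  2 ]
  [ 0   0   1   3  2 ]
  [ 0   1   0   2  3 ]
  [ 2   0  -1  -7  0 ]
R4 ← R4 − 2·R1
  [ 1  -1   2    2   2 ]
  [ 0   0   1    3   2 ]
  [ 0   1   0    2   3 ]
  [ 0   2  -5  -11  -4 ]
R2 ↔ R3
  [ 1  -1   2    2   2 ]
  [ 0   1   0    2   3 ]
  [ 0   0   1    3   2 ]
  [ 0   2  -5  -11  -4 ]
R4 ← R4 − 2·R2
  [ 1  -1   2    2    2 ]
  [ 0   1   0    2    3 ]
  [ 0   0   1    3    2 ]
  [ 0   0  -5  -15  -10 ]
R4 ← R4 + 5·R3
  [ 1  -1  2  2  2 ]
  [ 0   1  0  2  3 ]
  [ 0   0  1  3  2 ]
  [ 0   0  0  0  0 ]
R1 ← R1 − 2·R3
  [ 1  -1  0  -4  -2 ]
  [ 0   1  0   2   3 ]
  [ 0   0  1   3   2 ]
  [ 0   0  0   0   0 ]
R1 ← R1 + R2
  [ 1  0  0  -2  1 ]
  [ 0  1  0   2  3 ]
  [ 0  0  1   3  2 ]
  [ 0  0  0   0  0 ]
The reduced form has 3 nonzero rows.

rank = 3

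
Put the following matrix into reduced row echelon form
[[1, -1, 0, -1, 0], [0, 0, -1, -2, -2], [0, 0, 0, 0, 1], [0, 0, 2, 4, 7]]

r2 := -1·r2
r4 := r4 − 2·r2
r4 := r4 − 3·r3
r2 := r2 − 2·r3

[[1, -1, 0, -1, 0], [0, 0, 1, 2, 0], [0, 0, 0, 0, 1], [0, 0, 0, 0, 0]]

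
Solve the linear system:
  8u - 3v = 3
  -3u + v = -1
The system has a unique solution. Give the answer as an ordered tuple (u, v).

(0, -1)

Form the augmented matrix and row-reduce:
  [  8  -3  |   3 ]
  [ -3   1  |  -1 ]
R1 -> 1/8·R1
R2 -> R2 + 3·R1
R2 -> -8·R2
R1 -> R1 + 3/8·R2
Reading off the last column: u = 0, v = -1.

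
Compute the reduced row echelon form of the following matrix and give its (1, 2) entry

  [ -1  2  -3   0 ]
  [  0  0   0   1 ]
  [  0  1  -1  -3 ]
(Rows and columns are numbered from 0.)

r1 -> -1·r1
r2 <=> r3
r2 -> r2 + 3·r3
r1 -> r1 + 2·r2

-1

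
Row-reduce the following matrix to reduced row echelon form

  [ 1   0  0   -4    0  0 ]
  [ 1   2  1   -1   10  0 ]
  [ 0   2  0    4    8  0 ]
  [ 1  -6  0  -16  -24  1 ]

[[1, 0, 0, -4, 0, 0], [0, 1, 0, 2, 4, 0], [0, 0, 1, -1, 2, 0], [0, 0, 0, 0, 0, 1]]

ρ2 → ρ2 − ρ1
  [ 1   0  0   -4    0  0 ]
  [ 0   2  1    3   10  0 ]
  [ 0   2  0    4    8  0 ]
  [ 1  -6  0  -16  -24  1 ]
ρ4 → ρ4 − ρ1
  [ 1   0  0   -4    0  0 ]
  [ 0   2  1    3   10  0 ]
  [ 0   2  0    4    8  0 ]
  [ 0  -6  0  -12  -24  1 ]
ρ2 → 1/2·ρ2
  [ 1   0    0   -4    0  0 ]
  [ 0   1  1/2  3/2    5  0 ]
  [ 0   2    0    4    8  0 ]
  [ 0  -6    0  -12  -24  1 ]
ρ3 → ρ3 − 2·ρ2
  [ 1   0    0   -4    0  0 ]
  [ 0   1  1/2  3/2    5  0 ]
  [ 0   0   -1    1   -2  0 ]
  [ 0  -6    0  -12  -24  1 ]
ρ4 → ρ4 + 6·ρ2
  [ 1  0    0   -4   0  0 ]
  [ 0  1  1/2  3/2   5  0 ]
  [ 0  0   -1    1  -2  0 ]
  [ 0  0    3   -3   6  1 ]
ρ3 → -1·ρ3
  [ 1  0    0   -4  0  0 ]
  [ 0  1  1/2  3/2  5  0 ]
  [ 0  0    1   -1  2  0 ]
  [ 0  0    3   -3  6  1 ]
ρ4 → ρ4 − 3·ρ3
  [ 1  0    0   -4  0  0 ]
  [ 0  1  1/2  3/2  5  0 ]
  [ 0  0    1   -1  2  0 ]
  [ 0  0    0    0  0  1 ]
ρ2 → ρ2 − 1/2·ρ3
  [ 1  0  0  -4  0  0 ]
  [ 0  1  0   2  4  0 ]
  [ 0  0  1  -1  2  0 ]
  [ 0  0  0   0  0  1 ]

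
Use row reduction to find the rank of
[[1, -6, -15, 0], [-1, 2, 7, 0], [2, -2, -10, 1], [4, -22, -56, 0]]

r2 := r2 + r1
  [ 1   -6  -15  0 ]
  [ 0   -4   -8  0 ]
  [ 2   -2  -10  1 ]
  [ 4  -22  -56  0 ]
r3 := r3 − 2·r1
  [ 1   -6  -15  0 ]
  [ 0   -4   -8  0 ]
  [ 0   10   20  1 ]
  [ 4  -22  -56  0 ]
r4 := r4 − 4·r1
  [ 1  -6  -15  0 ]
  [ 0  -4   -8  0 ]
  [ 0  10   20  1 ]
  [ 0   2    4  0 ]
r2 := -1/4·r2
  [ 1  -6  -15  0 ]
  [ 0   1    2  0 ]
  [ 0  10   20  1 ]
  [ 0   2    4  0 ]
r3 := r3 − 10·r2
  [ 1  -6  -15  0 ]
  [ 0   1    2  0 ]
  [ 0   0    0  1 ]
  [ 0   2    4  0 ]
r4 := r4 − 2·r2
  [ 1  -6  -15  0 ]
  [ 0   1    2  0 ]
  [ 0   0    0  1 ]
  [ 0   0    0  0 ]
r1 := r1 + 6·r2
  [ 1  0  -3  0 ]
  [ 0  1   2  0 ]
  [ 0  0   0  1 ]
  [ 0  0   0  0 ]
The reduced form has 3 nonzero rows.

rank = 3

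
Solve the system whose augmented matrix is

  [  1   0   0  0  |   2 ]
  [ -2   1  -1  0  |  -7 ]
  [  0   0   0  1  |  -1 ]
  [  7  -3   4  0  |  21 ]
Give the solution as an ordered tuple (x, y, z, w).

R2 ← R2 + 2·R1
  [ 1   0   0  0  |   2 ]
  [ 0   1  -1  0  |  -3 ]
  [ 0   0   0  1  |  -1 ]
  [ 7  -3   4  0  |  21 ]
R4 ← R4 − 7·R1
  [ 1   0   0  0  |   2 ]
  [ 0   1  -1  0  |  -3 ]
  [ 0   0   0  1  |  -1 ]
  [ 0  -3   4  0  |   7 ]
R4 ← R4 + 3·R2
  [ 1  0   0  0  |   2 ]
  [ 0  1  -1  0  |  -3 ]
  [ 0  0   0  1  |  -1 ]
  [ 0  0   1  0  |  -2 ]
R3 <-> R4
  [ 1  0   0  0  |   2 ]
  [ 0  1  -1  0  |  -3 ]
  [ 0  0   1  0  |  -2 ]
  [ 0  0   0  1  |  -1 ]
R2 ← R2 + R3
  [ 1  0  0  0  |   2 ]
  [ 0  1  0  0  |  -5 ]
  [ 0  0  1  0  |  -2 ]
  [ 0  0  0  1  |  -1 ]
Reading off the last column: x = 2, y = -5, z = -2, w = -1.

(2, -5, -2, -1)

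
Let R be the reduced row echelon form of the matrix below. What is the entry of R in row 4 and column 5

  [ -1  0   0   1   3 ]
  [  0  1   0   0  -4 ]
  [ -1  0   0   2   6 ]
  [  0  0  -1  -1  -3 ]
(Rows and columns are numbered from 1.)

3

R1 ← -1·R1
  [  1  0   0  -1  -3 ]
  [  0  1   0   0  -4 ]
  [ -1  0   0   2   6 ]
  [  0  0  -1  -1  -3 ]
R3 ← R3 + R1
  [ 1  0   0  -1  -3 ]
  [ 0  1   0   0  -4 ]
  [ 0  0   0   1   3 ]
  [ 0  0  -1  -1  -3 ]
R3 <=> R4
  [ 1  0   0  -1  -3 ]
  [ 0  1   0   0  -4 ]
  [ 0  0  -1  -1  -3 ]
  [ 0  0   0   1   3 ]
R3 ← -1·R3
  [ 1  0  0  -1  -3 ]
  [ 0  1  0   0  -4 ]
  [ 0  0  1   1   3 ]
  [ 0  0  0   1   3 ]
R3 ← R3 − R4
  [ 1  0  0  -1  -3 ]
  [ 0  1  0   0  -4 ]
  [ 0  0  1   0   0 ]
  [ 0  0  0   1   3 ]
R1 ← R1 + R4
  [ 1  0  0  0   0 ]
  [ 0  1  0  0  -4 ]
  [ 0  0  1  0   0 ]
  [ 0  0  0  1   3 ]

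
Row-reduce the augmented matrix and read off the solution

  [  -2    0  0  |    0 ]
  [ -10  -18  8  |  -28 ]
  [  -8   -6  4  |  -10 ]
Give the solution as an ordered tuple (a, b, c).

r1 ← -1/2·r1
  [   1    0  0  |    0 ]
  [ -10  -18  8  |  -28 ]
  [  -8   -6  4  |  -10 ]
r2 ← r2 + 10·r1
  [  1    0  0  |    0 ]
  [  0  -18  8  |  -28 ]
  [ -8   -6  4  |  -10 ]
r3 ← r3 + 8·r1
  [ 1    0  0  |    0 ]
  [ 0  -18  8  |  -28 ]
  [ 0   -6  4  |  -10 ]
r2 ← -1/18·r2
  [ 1   0     0  |     0 ]
  [ 0   1  -4/9  |  14/9 ]
  [ 0  -6     4  |   -10 ]
r3 ← r3 + 6·r2
  [ 1  0     0  |     0 ]
  [ 0  1  -4/9  |  14/9 ]
  [ 0  0   4/3  |  -2/3 ]
r3 ← 3/4·r3
  [ 1  0     0  |     0 ]
  [ 0  1  -4/9  |  14/9 ]
  [ 0  0     1  |  -1/2 ]
r2 ← r2 + 4/9·r3
  [ 1  0  0  |     0 ]
  [ 0  1  0  |   4/3 ]
  [ 0  0  1  |  -1/2 ]
Reading off the last column: a = 0, b = 4/3, c = -1/2.

(0, 4/3, -1/2)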